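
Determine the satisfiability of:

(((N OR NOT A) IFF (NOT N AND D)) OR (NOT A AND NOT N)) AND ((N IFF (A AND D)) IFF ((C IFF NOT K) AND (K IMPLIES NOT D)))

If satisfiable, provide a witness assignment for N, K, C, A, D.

N=F, K=T, C=F, A=F, D=F

  ((N OR NOT A) IFF (NOT N AND D)) OR (NOT A AND NOT N) = True
    (N OR NOT A) IFF (NOT N AND D) = False
      N OR NOT A = True
        NOT A = True
      NOT N AND D = False
        NOT N = True
    NOT A AND NOT N = True
      NOT A = True
      NOT N = True
  (N IFF (A AND D)) IFF ((C IFF NOT K) AND (K IMPLIES NOT D)) = True
    N IFF (A AND D) = True
      A AND D = False
    (C IFF NOT K) AND (K IMPLIES NOT D) = True
      C IFF NOT K = True
        NOT K = False
      K IMPLIES NOT D = True
        NOT D = True
Both conjuncts True, so the formula holds.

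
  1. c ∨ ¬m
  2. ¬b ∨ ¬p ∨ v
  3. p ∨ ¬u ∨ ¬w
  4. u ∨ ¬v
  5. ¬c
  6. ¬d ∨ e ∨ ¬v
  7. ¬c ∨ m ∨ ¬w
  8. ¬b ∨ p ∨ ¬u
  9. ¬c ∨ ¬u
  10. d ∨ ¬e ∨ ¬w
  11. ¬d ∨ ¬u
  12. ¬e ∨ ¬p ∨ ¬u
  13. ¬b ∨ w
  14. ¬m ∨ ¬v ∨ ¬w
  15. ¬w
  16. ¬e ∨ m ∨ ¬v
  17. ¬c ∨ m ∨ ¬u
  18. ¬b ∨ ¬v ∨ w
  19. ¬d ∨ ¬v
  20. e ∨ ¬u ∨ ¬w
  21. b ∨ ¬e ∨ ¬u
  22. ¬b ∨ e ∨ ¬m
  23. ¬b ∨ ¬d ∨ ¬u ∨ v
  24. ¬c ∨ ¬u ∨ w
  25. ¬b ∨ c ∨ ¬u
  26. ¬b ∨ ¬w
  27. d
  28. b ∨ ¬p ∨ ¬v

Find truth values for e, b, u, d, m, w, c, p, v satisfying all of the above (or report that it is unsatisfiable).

Unit clause (¬c) forces c = False.
Unit clause (¬w) forces w = False.
Unit clause (d) forces d = True.
In (c ∨ ¬m) only ¬m is left, so m = False.
In (¬d ∨ ¬u) only ¬u is left, so u = False.
In (¬b ∨ w) only ¬b is left, so b = False.
In (¬d ∨ ¬v) only ¬v is left, so v = False.
Set e = True.
Set p = False.
All clauses satisfied.

e = True, b = False, u = False, d = True, m = False, w = False, c = False, p = False, v = False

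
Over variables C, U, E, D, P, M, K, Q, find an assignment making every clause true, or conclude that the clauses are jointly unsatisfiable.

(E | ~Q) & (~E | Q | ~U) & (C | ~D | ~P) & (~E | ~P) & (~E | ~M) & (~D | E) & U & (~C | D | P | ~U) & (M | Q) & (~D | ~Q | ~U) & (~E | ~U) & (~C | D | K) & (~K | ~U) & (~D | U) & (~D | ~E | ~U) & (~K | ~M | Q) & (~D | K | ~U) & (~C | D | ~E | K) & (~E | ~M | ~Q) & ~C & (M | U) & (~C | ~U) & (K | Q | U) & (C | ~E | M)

C = False, U = True, E = False, D = False, P = True, M = True, K = False, Q = False

Unit clause (U) forces U = True.
In (~E | ~U) only ~E is left, so E = False.
In (~K | ~U) only ~K is left, so K = False.
In (~D | K | ~U) only ~D is left, so D = False.
Unit clause (~C) forces C = False.
In (E | ~Q) only ~Q is left, so Q = False.
In (M | Q) only M is left, so M = True.
Set P = True.
All clauses satisfied.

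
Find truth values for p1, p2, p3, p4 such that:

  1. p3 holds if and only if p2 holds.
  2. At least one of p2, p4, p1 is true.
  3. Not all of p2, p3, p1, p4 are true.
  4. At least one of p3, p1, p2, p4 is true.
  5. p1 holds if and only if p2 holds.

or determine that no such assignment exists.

p1: False; p2: False; p3: False; p4: True

  (1) p3=F, p2=F — same ✓
  (2) {p2, p4, p1}: 1 true — at least one ✓
  (3) {p2, p3, p1, p4}: 1/4 true — not all ✓
  (4) {p3, p1, p2, p4}: 1 true — at least one ✓
  (5) p1=F, p2=F — same ✓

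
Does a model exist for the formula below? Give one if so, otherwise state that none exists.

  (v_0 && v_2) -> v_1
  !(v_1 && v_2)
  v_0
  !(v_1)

Unit clause (!v_1) forces v_1 = False.
Unit clause (v_0) forces v_0 = True.
In (!v_0 || v_1 || !v_2) only !v_2 is left, so v_2 = False.
Check each clause:
  (!v_1): !v_1 holds.
  (v_0): v_0 holds.
  (!v_1 || !v_2): !v_1 holds.
  (!v_0 || v_1 || !v_2): !v_2 holds.
All clauses satisfied.

v_0: True; v_1: False; v_2: False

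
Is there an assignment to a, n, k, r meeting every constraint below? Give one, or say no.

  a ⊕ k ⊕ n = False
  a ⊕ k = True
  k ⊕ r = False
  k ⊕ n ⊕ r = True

a = True, n = True, k = False, r = False

a ⊕ k ⊕ n = T ⊕ F ⊕ T = False ✓
a ⊕ k = T ⊕ F = True ✓
k ⊕ r = F ⊕ F = False ✓
k ⊕ n ⊕ r = F ⊕ T ⊕ F = True ✓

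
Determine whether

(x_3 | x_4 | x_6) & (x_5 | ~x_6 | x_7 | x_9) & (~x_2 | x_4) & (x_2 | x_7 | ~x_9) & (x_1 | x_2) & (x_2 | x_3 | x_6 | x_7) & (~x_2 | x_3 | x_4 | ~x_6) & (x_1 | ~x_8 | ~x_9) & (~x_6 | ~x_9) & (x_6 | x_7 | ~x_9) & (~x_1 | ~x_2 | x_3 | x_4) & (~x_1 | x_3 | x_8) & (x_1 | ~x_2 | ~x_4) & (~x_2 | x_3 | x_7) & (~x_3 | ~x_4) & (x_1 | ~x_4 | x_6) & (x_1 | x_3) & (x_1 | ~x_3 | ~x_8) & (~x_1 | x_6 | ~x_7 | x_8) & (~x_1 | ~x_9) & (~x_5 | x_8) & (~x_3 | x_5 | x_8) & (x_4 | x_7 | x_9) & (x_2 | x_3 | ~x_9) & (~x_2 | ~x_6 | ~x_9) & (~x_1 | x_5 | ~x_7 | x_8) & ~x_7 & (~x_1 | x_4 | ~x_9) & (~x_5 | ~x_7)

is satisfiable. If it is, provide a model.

Unit clause (~x_7) forces x_7 = False.
Try x_1 = False:
  (x_1 | x_2) forces x_2 = True.
  (~x_2 | x_4) forces x_4 = True.
  clause (x_1 | ~x_2 | ~x_4) is falsified — backtrack.
So x_1 = True.
  then (~x_1 | ~x_9) forces x_9 = False.
  then (x_4 | x_7 | x_9) forces x_4 = True.
  then (~x_3 | ~x_4) forces x_3 = False.
  then (~x_1 | x_3 | x_8) forces x_8 = True.
  then (~x_2 | x_3 | x_7) forces x_2 = False.
  then (x_2 | x_3 | x_6 | x_7) forces x_6 = True.
  then (x_5 | ~x_6 | x_7 | x_9) forces x_5 = True.
All clauses satisfied.

x_1 = True, x_2 = False, x_3 = False, x_4 = True, x_5 = True, x_6 = True, x_7 = False, x_8 = True, x_9 = False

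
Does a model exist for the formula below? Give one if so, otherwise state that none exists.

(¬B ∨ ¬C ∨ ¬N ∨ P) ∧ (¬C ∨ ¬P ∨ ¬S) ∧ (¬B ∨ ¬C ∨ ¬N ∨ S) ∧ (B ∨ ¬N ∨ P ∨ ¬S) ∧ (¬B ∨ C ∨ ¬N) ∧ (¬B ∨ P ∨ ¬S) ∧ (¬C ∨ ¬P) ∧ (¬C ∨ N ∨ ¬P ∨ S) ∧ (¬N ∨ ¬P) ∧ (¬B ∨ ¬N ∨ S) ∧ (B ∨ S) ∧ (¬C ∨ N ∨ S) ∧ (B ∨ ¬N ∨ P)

B=T; C=F; S=T; N=F; P=T

Set B = True.
Try C = True:
  (¬C ∨ ¬P) forces P = False.
  (¬B ∨ ¬C ∨ ¬N ∨ P) forces N = False.
  (¬B ∨ P ∨ ¬S) forces S = False.
  clause (¬C ∨ N ∨ S) is falsified — backtrack.
So C = False.
  then (¬B ∨ C ∨ ¬N) forces N = False.
Set S = True.
  then (¬B ∨ P ∨ ¬S) forces P = True.
All clauses satisfied.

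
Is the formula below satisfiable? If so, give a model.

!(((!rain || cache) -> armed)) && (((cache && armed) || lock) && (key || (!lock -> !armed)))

lock = True, key = True, rain = False, cache = True, armed = False

  !(((!rain || cache) -> armed)) = True
    (!rain || cache) -> armed = False
      !rain || cache = True
        !rain = True
  ((cache && armed) || lock) && (key || (!lock -> !armed)) = True
    (cache && armed) || lock = True
      cache && armed = False
    key || (!lock -> !armed) = True
      !lock -> !armed = True
        !lock = False
        !armed = True
Both conjuncts True, so the formula holds.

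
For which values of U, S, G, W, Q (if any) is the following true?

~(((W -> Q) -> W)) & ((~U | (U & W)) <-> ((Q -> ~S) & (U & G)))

U = True, S = False, G = False, W = False, Q = False

  ~(((W -> Q) -> W)) = True
    (W -> Q) -> W = False
      W -> Q = True
  (~U | (U & W)) <-> ((Q -> ~S) & (U & G)) = True
    ~U | (U & W) = False
      ~U = False
      U & W = False
    (Q -> ~S) & (U & G) = False
      Q -> ~S = True
        ~S = True
      U & G = False
Both conjuncts True, so the formula holds.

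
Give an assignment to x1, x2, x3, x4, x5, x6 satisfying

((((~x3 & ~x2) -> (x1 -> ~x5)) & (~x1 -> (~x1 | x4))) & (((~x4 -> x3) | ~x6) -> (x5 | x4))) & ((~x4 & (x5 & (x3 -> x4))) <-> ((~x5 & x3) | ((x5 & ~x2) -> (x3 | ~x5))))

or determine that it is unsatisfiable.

x1 = True; x2 = True; x3 = False; x4 = False; x5 = True; x6 = False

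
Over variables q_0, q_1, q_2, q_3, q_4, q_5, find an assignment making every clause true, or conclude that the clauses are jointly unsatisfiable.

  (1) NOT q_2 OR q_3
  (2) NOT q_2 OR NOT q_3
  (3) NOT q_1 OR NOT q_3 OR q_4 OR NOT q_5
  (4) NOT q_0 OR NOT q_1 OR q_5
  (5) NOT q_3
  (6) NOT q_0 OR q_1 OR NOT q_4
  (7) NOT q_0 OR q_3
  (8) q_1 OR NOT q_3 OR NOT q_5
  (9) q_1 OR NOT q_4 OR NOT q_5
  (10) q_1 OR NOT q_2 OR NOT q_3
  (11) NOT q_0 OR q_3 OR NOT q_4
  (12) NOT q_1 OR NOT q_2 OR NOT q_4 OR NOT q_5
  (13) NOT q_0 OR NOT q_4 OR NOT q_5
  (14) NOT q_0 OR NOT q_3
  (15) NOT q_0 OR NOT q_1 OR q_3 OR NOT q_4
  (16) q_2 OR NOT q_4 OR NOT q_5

Unit clause (NOT q_3) forces q_3 = False.
In (NOT q_0 OR q_3) only NOT q_0 is left, so q_0 = False.
In (NOT q_2 OR q_3) only NOT q_2 is left, so q_2 = False.
Set q_1 = True.
Set q_4 = False.
Set q_5 = False.
All clauses satisfied.

q_0: False; q_1: True; q_2: False; q_3: False; q_4: False; q_5: False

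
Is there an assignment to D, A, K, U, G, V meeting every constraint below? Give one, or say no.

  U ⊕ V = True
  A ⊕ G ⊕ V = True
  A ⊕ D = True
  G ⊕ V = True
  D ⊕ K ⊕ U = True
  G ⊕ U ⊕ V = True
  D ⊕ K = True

D = True; A = False; K = False; U = False; G = False; V = True

U ⊕ V = F ⊕ T = True ✓
A ⊕ G ⊕ V = F ⊕ F ⊕ T = True ✓
A ⊕ D = F ⊕ T = True ✓
G ⊕ V = F ⊕ T = True ✓
D ⊕ K ⊕ U = T ⊕ F ⊕ F = True ✓
G ⊕ U ⊕ V = F ⊕ F ⊕ T = True ✓
D ⊕ K = T ⊕ F = True ✓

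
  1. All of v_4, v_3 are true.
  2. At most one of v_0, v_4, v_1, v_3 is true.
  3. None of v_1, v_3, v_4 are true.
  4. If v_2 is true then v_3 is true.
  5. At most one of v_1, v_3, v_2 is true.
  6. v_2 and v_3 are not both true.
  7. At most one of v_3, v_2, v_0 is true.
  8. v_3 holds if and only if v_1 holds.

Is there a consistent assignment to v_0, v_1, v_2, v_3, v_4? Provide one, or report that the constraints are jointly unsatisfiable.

No satisfying assignment exists.

Case v_3 = True:
  Constraint (3) is violated (v_3=T) — contradiction.
Case v_3 = False:
  Constraint (1) is violated (v_3=F) — contradiction.
Both cases fail — unsatisfiable.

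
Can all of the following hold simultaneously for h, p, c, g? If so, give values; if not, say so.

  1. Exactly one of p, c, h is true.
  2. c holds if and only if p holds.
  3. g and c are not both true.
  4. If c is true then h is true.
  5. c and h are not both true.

h = True, p = False, c = False, g = True

  (1) {p, c, h}: 1 true — exactly one ✓
  (2) c=F, p=F — same ✓
  (3) g=T, c=F — not both ✓
  (4) c=F ⇒ h: vacuous ✓
  (5) c=F, h=T — not both ✓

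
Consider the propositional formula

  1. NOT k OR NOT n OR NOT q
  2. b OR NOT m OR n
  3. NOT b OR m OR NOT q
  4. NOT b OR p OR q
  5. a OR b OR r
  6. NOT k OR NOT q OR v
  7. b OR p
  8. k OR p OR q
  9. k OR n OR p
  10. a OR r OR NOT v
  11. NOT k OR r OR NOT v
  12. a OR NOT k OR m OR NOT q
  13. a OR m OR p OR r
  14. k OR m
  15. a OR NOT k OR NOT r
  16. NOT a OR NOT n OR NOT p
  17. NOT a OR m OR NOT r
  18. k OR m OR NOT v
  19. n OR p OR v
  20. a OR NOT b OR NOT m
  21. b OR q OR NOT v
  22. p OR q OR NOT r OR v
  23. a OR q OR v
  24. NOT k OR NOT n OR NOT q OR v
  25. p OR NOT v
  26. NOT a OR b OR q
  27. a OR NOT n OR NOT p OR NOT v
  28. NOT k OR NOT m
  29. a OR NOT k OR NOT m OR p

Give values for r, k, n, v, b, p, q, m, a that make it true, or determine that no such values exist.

r = True; k = False; n = False; v = False; b = True; p = True; q = False; m = True; a = True

Set r = True.
Set k = False.
  then (k OR m) forces m = True.
Set n = False.
  then (b OR NOT m OR n) forces b = True.
  then (k OR n OR p) forces p = True.
  then (a OR NOT b OR NOT m) forces a = True.
Set v = False.
Set q = False.
All clauses satisfied.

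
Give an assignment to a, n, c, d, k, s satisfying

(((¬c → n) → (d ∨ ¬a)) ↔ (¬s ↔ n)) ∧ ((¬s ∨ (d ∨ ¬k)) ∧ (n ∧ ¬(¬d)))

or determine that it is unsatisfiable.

a=F, n=T, c=T, d=T, k=T, s=F

  ((¬c → n) → (d ∨ ¬a)) ↔ (¬s ↔ n) = True
    (¬c → n) → (d ∨ ¬a) = True
      ¬c → n = True
        ¬c = False
      d ∨ ¬a = True
        ¬a = True
    ¬s ↔ n = True
      ¬s = True
  (¬s ∨ (d ∨ ¬k)) ∧ (n ∧ ¬(¬d)) = True
    ¬s ∨ (d ∨ ¬k) = True
      ¬s = True
      d ∨ ¬k = True
        ¬k = False
    n ∧ ¬(¬d) = True
      ¬(¬d) = True
        ¬d = False
Both conjuncts True, so the formula holds.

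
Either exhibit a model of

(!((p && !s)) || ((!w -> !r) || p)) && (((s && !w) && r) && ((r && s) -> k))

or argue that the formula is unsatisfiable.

s: True; r: True; k: True; p: False; w: False

  !((p && !s)) || ((!w -> !r) || p) = True
    !((p && !s)) = True
      p && !s = False
        !s = False
    (!w -> !r) || p = False
      !w -> !r = False
        !w = True
        !r = False
  ((s && !w) && r) && ((r && s) -> k) = True
    (s && !w) && r = True
      s && !w = True
        !w = True
    (r && s) -> k = True
      r && s = True
Both conjuncts True, so the formula holds.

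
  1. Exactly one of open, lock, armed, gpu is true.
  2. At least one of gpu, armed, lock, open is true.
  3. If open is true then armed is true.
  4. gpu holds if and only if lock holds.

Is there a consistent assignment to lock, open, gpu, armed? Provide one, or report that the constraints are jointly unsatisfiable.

lock = False; open = False; gpu = False; armed = True

  (1) {open, lock, armed, gpu}: 1 true — exactly one ✓
  (2) {gpu, armed, lock, open}: 1 true — at least one ✓
  (3) open=F ⇒ armed: vacuous ✓
  (4) gpu=F, lock=F — same ✓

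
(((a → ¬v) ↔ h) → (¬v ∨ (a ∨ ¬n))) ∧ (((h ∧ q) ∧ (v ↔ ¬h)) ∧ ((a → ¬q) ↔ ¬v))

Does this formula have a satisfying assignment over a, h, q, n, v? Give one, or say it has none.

a=F, h=T, q=T, n=F, v=F

  ((a → ¬v) ↔ h) → (¬v ∨ (a ∨ ¬n)) = True
    (a → ¬v) ↔ h = True
      a → ¬v = True
        ¬v = True
    ¬v ∨ (a ∨ ¬n) = True
      ¬v = True
      a ∨ ¬n = True
        ¬n = True
  ((h ∧ q) ∧ (v ↔ ¬h)) ∧ ((a → ¬q) ↔ ¬v) = True
    (h ∧ q) ∧ (v ↔ ¬h) = True
      h ∧ q = True
      v ↔ ¬h = True
        ¬h = False
    (a → ¬q) ↔ ¬v = True
      a → ¬q = True
        ¬q = False
      ¬v = True
Both conjuncts True, so the formula holds.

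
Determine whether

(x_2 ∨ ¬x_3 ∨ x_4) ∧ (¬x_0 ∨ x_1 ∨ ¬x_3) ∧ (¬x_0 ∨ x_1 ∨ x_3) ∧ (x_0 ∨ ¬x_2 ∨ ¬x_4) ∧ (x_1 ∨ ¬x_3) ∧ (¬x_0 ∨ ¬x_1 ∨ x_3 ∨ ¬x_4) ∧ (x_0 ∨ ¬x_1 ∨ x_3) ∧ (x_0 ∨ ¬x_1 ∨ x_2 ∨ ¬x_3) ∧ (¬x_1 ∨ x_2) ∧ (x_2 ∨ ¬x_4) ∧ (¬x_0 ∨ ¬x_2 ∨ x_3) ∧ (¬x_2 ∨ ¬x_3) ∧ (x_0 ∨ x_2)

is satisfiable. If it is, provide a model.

Set x_0 = False.
  then (x_0 ∨ x_2) forces x_2 = True.
  then (x_0 ∨ ¬x_2 ∨ ¬x_4) forces x_4 = False.
  then (¬x_2 ∨ ¬x_3) forces x_3 = False.
  then (x_0 ∨ ¬x_1 ∨ x_3) forces x_1 = False.
All clauses satisfied.

x_0=F, x_1=F, x_2=T, x_3=F, x_4=F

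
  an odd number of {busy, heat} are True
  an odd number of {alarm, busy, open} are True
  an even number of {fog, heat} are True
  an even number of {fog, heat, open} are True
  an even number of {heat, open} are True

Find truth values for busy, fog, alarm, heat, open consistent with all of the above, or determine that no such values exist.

busy: True, fog: False, alarm: False, heat: False, open: False

{busy, heat}: 1 true → odd ✓
{alarm, busy, open}: 1 true → odd ✓
{fog, heat}: 0 true → even ✓
{fog, heat, open}: 0 true → even ✓
{heat, open}: 0 true → even ✓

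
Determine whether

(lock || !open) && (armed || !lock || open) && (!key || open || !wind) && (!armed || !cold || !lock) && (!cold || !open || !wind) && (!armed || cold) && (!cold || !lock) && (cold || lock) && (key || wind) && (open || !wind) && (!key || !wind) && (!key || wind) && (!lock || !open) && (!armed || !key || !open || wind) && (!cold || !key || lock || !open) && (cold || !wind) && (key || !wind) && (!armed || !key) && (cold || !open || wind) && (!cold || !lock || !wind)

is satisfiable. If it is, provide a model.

Unsatisfiable — no assignment works.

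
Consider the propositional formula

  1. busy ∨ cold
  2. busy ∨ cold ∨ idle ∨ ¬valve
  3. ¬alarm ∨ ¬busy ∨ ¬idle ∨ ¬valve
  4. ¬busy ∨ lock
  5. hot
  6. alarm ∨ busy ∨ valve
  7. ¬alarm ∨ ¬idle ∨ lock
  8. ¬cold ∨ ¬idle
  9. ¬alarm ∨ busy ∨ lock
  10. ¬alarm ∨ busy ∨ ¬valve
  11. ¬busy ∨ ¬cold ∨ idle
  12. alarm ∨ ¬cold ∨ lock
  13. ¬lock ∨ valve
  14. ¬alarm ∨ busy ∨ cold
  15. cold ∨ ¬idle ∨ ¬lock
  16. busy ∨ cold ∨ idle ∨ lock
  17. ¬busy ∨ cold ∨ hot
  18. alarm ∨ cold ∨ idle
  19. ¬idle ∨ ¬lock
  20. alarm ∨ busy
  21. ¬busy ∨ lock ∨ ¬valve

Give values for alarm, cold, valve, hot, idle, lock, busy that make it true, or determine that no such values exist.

Unit clause (hot) forces hot = True.
Set alarm = True.
Try cold = True:
  (¬cold ∨ ¬idle) forces idle = False.
  (¬busy ∨ ¬cold ∨ idle) forces busy = False.
  (¬alarm ∨ busy ∨ lock) forces lock = True.
  (¬alarm ∨ busy ∨ ¬valve) forces valve = False.
  clause (¬lock ∨ valve) is falsified — backtrack.
So cold = False.
  then (busy ∨ cold) forces busy = True.
  then (¬busy ∨ lock) forces lock = True.
  then (¬lock ∨ valve) forces valve = True.
  then (cold ∨ ¬idle ∨ ¬lock) forces idle = False.
All clauses satisfied.

alarm=T, cold=F, valve=T, hot=T, idle=F, lock=T, busy=T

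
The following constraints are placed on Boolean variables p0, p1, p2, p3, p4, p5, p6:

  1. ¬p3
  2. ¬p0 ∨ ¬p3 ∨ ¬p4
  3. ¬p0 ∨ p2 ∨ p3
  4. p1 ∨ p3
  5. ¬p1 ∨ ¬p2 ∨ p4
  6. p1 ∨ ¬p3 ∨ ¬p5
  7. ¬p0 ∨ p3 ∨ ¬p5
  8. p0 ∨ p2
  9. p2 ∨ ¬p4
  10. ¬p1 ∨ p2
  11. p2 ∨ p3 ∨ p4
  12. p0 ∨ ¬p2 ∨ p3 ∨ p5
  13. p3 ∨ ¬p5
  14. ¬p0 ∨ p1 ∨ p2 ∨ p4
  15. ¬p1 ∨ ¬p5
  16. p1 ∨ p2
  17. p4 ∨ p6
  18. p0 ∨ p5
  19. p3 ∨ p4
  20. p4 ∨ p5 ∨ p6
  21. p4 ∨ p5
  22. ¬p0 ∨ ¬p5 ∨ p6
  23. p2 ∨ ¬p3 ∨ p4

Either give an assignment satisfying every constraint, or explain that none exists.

p0 = True, p1 = True, p2 = True, p3 = False, p4 = True, p5 = False, p6 = True

Unit clause (¬p3) forces p3 = False.
In (p1 ∨ p3) only p1 is left, so p1 = True.
In (¬p1 ∨ p2) only p2 is left, so p2 = True.
In (p3 ∨ ¬p5) only ¬p5 is left, so p5 = False.
In (p0 ∨ p5) only p0 is left, so p0 = True.
In (p3 ∨ p4) only p4 is left, so p4 = True.
Set p6 = True.
All clauses satisfied.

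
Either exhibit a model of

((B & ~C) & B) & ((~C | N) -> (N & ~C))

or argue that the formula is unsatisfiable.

C=F, N=T, B=T

  (B & ~C) & B = True
    B & ~C = True
      ~C = True
  (~C | N) -> (N & ~C) = True
    ~C | N = True
      ~C = True
    N & ~C = True
      ~C = True
Both conjuncts True, so the formula holds.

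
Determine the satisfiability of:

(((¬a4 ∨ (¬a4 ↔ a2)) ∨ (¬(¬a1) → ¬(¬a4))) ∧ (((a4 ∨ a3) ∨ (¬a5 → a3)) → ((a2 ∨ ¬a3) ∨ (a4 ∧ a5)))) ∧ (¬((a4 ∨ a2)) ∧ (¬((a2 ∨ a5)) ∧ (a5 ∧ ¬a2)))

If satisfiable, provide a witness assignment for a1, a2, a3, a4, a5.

Case a5 = True: the conjunct ¬((a2 ∨ a5)) becomes ¬((a2 ∨ True)) = False.
Case a5 = False: the conjunct a5 is False.
Both cases fail — unsatisfiable.

Unsatisfiable — no assignment works.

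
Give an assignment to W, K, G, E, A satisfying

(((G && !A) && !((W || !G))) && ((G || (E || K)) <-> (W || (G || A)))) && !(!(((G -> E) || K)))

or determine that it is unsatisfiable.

W = False, K = True, G = True, E = False, A = False

  ((G && !A) && !((W || !G))) && ((G || (E || K)) <-> (W || (G || A))) = True
    (G && !A) && !((W || !G)) = True
      G && !A = True
        !A = True
      !((W || !G)) = True
        W || !G = False
          !G = False
    (G || (E || K)) <-> (W || (G || A)) = True
      G || (E || K) = True
        E || K = True
      W || (G || A) = True
        G || A = True
  !(!(((G -> E) || K))) = True
    !(((G -> E) || K)) = False
      (G -> E) || K = True
        G -> E = False
Both conjuncts True, so the formula holds.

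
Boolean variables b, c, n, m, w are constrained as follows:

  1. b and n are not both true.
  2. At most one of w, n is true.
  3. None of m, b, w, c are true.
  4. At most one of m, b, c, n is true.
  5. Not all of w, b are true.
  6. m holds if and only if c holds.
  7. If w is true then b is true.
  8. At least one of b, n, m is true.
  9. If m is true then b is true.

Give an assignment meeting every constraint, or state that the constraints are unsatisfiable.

b = False; c = False; n = True; m = False; w = False

  (1) b=F, n=T — not both ✓
  (2) {w, n}: 1 true — at most one ✓
  (3) {m, b, w, c}: 0 true — none ✓
  (4) {m, b, c, n}: 1 true — at most one ✓
  (5) {w, b}: 0/2 true — not all ✓
  (6) m=F, c=F — same ✓
  (7) w=F ⇒ b: vacuous ✓
  (8) {b, n, m}: 1 true — at least one ✓
  (9) m=F ⇒ b: vacuous ✓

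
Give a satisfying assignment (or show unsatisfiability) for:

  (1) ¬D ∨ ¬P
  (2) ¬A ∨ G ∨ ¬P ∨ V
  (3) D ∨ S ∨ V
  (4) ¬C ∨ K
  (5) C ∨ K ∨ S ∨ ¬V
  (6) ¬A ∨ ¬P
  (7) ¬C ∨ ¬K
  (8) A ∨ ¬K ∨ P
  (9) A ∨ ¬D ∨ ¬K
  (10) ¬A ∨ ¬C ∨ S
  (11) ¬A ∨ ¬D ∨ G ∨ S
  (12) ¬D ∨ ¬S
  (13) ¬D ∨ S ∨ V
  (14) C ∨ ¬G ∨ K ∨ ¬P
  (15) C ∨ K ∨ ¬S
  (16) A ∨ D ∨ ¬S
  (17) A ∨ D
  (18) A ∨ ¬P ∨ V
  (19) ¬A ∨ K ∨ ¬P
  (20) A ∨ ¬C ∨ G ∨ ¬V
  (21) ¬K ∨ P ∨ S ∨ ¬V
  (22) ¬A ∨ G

V = True, K = True, S = True, C = False, D = False, A = True, P = False, G = True

Set V = True.
Try K = False:
  (¬C ∨ K) forces C = False.
  (C ∨ K ∨ S ∨ ¬V) forces S = True.
  clause (C ∨ K ∨ ¬S) is falsified — backtrack.
So K = True.
  then (¬C ∨ ¬K) forces C = False.
Set S = True.
  then (¬D ∨ ¬S) forces D = False.
  then (A ∨ D ∨ ¬S) forces A = True.
  then (¬A ∨ G) forces G = True.
  then (¬A ∨ ¬P) forces P = False.
All clauses satisfied.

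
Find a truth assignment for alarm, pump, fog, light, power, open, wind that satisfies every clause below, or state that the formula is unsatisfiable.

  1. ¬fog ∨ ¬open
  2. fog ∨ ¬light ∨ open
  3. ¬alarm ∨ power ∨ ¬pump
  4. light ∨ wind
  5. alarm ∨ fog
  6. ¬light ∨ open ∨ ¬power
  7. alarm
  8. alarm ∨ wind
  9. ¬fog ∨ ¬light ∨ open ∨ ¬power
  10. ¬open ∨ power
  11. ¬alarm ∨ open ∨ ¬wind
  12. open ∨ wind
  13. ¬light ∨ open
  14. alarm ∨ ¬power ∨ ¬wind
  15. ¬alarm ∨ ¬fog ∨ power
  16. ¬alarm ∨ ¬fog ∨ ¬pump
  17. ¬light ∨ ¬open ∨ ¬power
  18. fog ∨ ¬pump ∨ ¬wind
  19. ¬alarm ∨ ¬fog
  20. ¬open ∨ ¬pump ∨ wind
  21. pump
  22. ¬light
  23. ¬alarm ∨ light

Case light = True:
  Clause (¬light) is falsified — contradiction.
Case light = False:
  (light ∨ wind) forces wind = True.
  (alarm) forces alarm = True.
  Clause (¬alarm ∨ light) is falsified — contradiction.
Both cases fail, so the formula is unsatisfiable.

No satisfying assignment exists.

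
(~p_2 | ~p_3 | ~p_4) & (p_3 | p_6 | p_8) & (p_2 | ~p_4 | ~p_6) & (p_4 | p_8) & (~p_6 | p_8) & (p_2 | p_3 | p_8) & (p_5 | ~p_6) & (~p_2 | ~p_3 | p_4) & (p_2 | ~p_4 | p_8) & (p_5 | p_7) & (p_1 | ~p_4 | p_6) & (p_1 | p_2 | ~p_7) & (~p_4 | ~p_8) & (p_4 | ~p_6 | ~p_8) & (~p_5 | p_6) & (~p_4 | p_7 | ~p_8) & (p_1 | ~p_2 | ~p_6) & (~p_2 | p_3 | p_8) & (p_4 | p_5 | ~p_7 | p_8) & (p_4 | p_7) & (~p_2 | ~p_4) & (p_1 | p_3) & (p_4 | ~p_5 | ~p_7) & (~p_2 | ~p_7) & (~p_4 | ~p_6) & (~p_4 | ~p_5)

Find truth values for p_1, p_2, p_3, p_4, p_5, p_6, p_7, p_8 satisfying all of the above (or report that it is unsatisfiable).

p_1=T; p_2=F; p_3=T; p_4=F; p_5=F; p_6=F; p_7=T; p_8=T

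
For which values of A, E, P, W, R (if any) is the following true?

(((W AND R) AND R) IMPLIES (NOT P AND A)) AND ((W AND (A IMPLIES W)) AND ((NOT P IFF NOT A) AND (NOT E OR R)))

A=F; E=F; P=F; W=T; R=F

  ((W AND R) AND R) IMPLIES (NOT P AND A) = True
    (W AND R) AND R = False
      W AND R = False
    NOT P AND A = False
      NOT P = True
  (W AND (A IMPLIES W)) AND ((NOT P IFF NOT A) AND (NOT E OR R)) = True
    W AND (A IMPLIES W) = True
      A IMPLIES W = True
    (NOT P IFF NOT A) AND (NOT E OR R) = True
      NOT P IFF NOT A = True
        NOT P = True
        NOT A = True
      NOT E OR R = True
        NOT E = True
Both conjuncts True, so the formula holds.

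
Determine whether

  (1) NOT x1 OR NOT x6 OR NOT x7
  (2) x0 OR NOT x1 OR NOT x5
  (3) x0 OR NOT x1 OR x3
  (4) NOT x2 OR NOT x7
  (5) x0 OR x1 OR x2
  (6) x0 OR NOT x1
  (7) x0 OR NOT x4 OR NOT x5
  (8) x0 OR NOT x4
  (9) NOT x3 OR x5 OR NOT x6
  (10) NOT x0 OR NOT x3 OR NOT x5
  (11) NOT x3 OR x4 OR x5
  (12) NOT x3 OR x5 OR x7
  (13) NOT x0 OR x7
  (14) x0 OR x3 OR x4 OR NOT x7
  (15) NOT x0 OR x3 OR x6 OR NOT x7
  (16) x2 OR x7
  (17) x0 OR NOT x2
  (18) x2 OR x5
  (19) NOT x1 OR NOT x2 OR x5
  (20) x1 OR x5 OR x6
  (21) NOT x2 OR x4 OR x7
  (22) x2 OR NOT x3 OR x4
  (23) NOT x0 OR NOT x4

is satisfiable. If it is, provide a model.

Try x0 = False:
  (x0 OR NOT x1) forces x1 = False.
  (x0 OR x1 OR x2) forces x2 = True.
  clause (x0 OR NOT x2) is falsified — backtrack.
So x0 = True.
  then (NOT x0 OR x7) forces x7 = True.
  then (NOT x0 OR NOT x4) forces x4 = False.
  then (NOT x2 OR NOT x7) forces x2 = False.
  then (x2 OR x5) forces x5 = True.
  then (x2 OR NOT x3 OR x4) forces x3 = False.
  then (NOT x0 OR x3 OR x6 OR NOT x7) forces x6 = True.
  then (NOT x1 OR NOT x6 OR NOT x7) forces x1 = False.
All clauses satisfied.

x0: True; x1: False; x2: False; x3: False; x4: False; x5: True; x6: True; x7: True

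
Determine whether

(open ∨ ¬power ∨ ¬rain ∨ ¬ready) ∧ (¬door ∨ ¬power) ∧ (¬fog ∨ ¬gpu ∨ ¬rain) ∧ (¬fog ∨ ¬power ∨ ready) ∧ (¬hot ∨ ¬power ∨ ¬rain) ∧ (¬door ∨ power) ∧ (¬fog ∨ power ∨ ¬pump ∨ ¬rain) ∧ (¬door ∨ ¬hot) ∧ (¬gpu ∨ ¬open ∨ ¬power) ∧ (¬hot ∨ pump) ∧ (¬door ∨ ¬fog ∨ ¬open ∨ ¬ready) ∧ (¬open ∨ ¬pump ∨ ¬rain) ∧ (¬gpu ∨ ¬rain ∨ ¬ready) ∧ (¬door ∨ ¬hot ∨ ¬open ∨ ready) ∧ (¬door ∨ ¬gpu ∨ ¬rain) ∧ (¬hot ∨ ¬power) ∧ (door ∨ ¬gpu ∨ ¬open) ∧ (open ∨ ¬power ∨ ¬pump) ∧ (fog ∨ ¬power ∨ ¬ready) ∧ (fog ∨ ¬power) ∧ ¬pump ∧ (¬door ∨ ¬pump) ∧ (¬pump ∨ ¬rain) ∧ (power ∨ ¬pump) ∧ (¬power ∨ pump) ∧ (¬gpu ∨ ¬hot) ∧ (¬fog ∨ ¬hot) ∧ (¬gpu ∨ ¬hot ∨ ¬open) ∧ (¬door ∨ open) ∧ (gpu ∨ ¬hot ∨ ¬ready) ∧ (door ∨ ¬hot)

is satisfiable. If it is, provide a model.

Unit clause (¬pump) forces pump = False.
In (¬power ∨ pump) only ¬power is left, so power = False.
In (¬door ∨ power) only ¬door is left, so door = False.
In (¬hot ∨ pump) only ¬hot is left, so hot = False.
Set rain = False.
Set ready = False.
Set open = True.
  then (door ∨ ¬gpu ∨ ¬open) forces gpu = False.
Set fog = True.
All clauses satisfied.

hot: False, pump: False, power: False, door: False, rain: False, ready: False, open: True, gpu: False, fog: True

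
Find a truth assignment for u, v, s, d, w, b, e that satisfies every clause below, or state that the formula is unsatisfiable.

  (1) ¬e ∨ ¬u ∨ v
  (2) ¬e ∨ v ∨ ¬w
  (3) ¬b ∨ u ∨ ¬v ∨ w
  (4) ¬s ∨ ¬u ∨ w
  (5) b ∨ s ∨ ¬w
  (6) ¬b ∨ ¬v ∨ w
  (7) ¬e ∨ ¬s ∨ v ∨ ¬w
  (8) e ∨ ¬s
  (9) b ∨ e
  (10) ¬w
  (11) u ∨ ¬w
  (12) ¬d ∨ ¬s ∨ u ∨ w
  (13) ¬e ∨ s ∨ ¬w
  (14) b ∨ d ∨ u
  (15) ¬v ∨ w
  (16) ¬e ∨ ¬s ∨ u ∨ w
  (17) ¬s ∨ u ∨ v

u = False; v = False; s = False; d = True; w = False; b = True; e = True

Unit clause (¬w) forces w = False.
In (¬v ∨ w) only ¬v is left, so v = False.
Set u = False.
  then (¬s ∨ u ∨ v) forces s = False.
Set d = True.
Set b = True.
Set e = True.
All clauses satisfied.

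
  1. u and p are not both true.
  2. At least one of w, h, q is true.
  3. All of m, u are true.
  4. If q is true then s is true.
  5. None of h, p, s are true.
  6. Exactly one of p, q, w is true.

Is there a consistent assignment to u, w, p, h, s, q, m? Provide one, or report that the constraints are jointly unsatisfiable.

u=T, w=T, p=F, h=F, s=F, q=F, m=T

  (1) u=T, p=F — not both ✓
  (2) {w, h, q}: 1 true — at least one ✓
  (3) {m, u}: all 2 true ✓
  (4) q=F ⇒ s: vacuous ✓
  (5) {h, p, s}: 0 true — none ✓
  (6) {p, q, w}: 1 true — exactly one ✓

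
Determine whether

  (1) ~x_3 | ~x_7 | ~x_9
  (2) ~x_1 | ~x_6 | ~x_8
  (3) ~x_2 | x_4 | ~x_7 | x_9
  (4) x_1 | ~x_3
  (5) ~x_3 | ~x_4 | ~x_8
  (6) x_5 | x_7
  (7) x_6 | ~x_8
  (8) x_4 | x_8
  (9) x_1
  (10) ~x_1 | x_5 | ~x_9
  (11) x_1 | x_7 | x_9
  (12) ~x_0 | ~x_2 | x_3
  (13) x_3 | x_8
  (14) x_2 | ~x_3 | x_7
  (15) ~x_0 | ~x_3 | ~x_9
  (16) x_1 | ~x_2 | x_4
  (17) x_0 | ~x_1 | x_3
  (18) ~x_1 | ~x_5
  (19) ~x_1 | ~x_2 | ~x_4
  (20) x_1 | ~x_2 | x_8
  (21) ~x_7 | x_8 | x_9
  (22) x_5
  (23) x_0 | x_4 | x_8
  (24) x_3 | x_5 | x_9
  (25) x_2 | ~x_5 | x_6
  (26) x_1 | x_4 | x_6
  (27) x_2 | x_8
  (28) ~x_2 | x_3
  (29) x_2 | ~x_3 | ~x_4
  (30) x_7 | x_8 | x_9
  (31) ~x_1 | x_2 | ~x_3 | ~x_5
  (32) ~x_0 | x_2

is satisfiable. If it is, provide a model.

Case x_1 = True:
  (~x_1 | ~x_5) forces x_5 = False.
  Clause (x_5) is falsified — contradiction.
Case x_1 = False:
  Clause (x_1) is falsified — contradiction.
Both cases fail, so the formula is unsatisfiable.

Unsatisfiable — no assignment works.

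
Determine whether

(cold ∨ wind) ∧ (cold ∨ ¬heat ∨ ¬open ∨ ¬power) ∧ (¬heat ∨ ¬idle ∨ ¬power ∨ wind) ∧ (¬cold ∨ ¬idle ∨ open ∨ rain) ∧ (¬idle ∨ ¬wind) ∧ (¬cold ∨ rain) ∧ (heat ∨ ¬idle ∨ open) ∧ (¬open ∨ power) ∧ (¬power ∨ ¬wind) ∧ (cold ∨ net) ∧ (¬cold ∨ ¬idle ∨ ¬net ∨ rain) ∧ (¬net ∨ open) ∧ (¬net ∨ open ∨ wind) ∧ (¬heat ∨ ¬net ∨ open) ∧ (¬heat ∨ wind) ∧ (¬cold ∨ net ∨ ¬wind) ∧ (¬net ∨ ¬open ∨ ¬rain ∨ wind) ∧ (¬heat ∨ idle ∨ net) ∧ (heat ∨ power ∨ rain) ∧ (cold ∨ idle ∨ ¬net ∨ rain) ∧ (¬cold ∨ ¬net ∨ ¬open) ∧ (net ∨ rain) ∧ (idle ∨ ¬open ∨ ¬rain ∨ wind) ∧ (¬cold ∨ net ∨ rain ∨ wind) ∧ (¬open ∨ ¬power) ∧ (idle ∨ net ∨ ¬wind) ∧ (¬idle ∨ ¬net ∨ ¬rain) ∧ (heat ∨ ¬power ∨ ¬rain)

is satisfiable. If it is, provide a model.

Set rain = True.
Set cold = True.
Set heat = False.
  then (heat ∨ ¬power ∨ ¬rain) forces power = False.
  then (¬open ∨ power) forces open = False.
  then (¬net ∨ open) forces net = False.
  then (¬cold ∨ net ∨ ¬wind) forces wind = False.
  then (heat ∨ ¬idle ∨ open) forces idle = False.
All clauses satisfied.

rain: True; cold: True; heat: False; wind: False; open: False; idle: False; power: False; net: False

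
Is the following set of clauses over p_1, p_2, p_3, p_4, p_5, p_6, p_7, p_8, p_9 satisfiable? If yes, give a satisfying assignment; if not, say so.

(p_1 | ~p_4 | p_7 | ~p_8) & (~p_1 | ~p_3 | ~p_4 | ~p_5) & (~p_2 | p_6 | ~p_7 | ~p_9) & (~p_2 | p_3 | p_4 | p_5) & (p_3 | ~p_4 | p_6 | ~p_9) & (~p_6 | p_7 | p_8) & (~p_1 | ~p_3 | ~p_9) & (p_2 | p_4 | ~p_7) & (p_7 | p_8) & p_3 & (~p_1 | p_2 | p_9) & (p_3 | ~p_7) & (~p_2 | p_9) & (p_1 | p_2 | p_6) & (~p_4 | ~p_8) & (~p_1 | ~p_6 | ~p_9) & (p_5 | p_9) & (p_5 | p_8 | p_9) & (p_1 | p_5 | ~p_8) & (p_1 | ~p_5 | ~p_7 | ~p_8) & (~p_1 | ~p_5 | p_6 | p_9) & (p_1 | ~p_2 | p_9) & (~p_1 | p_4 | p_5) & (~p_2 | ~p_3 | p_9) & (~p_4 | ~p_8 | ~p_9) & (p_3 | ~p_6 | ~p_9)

p_1: False, p_2: False, p_3: True, p_4: True, p_5: True, p_6: True, p_7: True, p_8: False, p_9: True

Unit clause (p_3) forces p_3 = True.
Set p_1 = False.
Set p_2 = False.
  then (p_1 | p_2 | p_6) forces p_6 = True.
Set p_4 = True.
  then (~p_4 | ~p_8) forces p_8 = False.
  then (~p_6 | p_7 | p_8) forces p_7 = True.
Set p_5 = True.
Set p_9 = True.
All clauses satisfied.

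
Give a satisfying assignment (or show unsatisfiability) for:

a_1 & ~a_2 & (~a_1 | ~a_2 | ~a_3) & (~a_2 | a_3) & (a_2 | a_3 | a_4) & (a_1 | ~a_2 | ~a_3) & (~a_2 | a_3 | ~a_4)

a_1=T, a_2=F, a_3=T, a_4=F

Unit clause (a_1) forces a_1 = True.
Unit clause (~a_2) forces a_2 = False.
Set a_3 = True.
Set a_4 = False.
Check each clause:
  (a_1): a_1 holds.
  (~a_2): ~a_2 holds.
  (~a_1 | ~a_2 | ~a_3): ~a_2 holds.
  (~a_2 | a_3): ~a_2 holds.
  (a_2 | a_3 | a_4): a_3 holds.
  (a_1 | ~a_2 | ~a_3): a_1 holds.
  (~a_2 | a_3 | ~a_4): ~a_2 holds.
All clauses satisfied.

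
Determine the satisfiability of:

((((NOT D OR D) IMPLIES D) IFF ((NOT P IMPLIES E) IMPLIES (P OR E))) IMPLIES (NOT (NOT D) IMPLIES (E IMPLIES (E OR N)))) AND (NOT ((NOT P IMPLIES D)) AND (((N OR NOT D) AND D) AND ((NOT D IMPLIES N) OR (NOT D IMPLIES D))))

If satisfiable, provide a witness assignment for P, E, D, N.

Case D = True: the conjunct NOT ((NOT P IMPLIES D)) becomes NOT ((NOT P IMPLIES True)) = False.
Case D = False: the conjunct D is False.
Both cases fail — unsatisfiable.

Unsatisfiable — no assignment works.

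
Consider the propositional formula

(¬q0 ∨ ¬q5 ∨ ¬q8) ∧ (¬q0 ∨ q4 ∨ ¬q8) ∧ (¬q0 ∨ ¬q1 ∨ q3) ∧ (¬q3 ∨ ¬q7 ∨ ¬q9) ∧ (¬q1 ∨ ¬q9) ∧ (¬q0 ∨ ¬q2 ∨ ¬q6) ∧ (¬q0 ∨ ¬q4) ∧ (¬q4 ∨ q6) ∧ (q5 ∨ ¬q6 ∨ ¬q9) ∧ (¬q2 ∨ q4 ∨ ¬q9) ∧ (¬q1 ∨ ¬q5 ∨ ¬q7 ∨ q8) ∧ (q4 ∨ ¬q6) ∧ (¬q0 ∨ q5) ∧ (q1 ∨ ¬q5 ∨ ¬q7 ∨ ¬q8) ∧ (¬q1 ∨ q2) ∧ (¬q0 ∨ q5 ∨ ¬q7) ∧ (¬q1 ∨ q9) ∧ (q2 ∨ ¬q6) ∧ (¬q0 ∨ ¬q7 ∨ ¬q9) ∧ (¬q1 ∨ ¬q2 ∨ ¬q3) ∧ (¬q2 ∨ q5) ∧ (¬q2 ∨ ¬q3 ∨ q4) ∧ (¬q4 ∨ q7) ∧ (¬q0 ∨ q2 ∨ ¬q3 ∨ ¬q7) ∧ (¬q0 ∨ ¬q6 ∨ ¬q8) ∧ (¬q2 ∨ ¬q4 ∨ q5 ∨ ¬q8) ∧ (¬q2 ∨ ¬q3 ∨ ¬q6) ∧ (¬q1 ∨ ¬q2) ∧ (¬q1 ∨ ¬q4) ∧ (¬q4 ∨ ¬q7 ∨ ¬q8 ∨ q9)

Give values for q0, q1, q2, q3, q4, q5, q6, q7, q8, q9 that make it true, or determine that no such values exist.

q0=F, q1=F, q2=T, q3=F, q4=F, q5=T, q6=F, q7=F, q8=F, q9=F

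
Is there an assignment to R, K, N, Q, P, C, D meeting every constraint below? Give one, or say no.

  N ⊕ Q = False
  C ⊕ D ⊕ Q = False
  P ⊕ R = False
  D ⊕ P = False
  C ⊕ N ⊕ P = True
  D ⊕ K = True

No satisfying assignment exists.

Adding constraints 1, 2, 4, 5 mod 2: every variable appears an even number of times on the left, so the left side is 0.
But the right sides sum to 1 (mod 2). 0 ≠ 1 — the system is inconsistent.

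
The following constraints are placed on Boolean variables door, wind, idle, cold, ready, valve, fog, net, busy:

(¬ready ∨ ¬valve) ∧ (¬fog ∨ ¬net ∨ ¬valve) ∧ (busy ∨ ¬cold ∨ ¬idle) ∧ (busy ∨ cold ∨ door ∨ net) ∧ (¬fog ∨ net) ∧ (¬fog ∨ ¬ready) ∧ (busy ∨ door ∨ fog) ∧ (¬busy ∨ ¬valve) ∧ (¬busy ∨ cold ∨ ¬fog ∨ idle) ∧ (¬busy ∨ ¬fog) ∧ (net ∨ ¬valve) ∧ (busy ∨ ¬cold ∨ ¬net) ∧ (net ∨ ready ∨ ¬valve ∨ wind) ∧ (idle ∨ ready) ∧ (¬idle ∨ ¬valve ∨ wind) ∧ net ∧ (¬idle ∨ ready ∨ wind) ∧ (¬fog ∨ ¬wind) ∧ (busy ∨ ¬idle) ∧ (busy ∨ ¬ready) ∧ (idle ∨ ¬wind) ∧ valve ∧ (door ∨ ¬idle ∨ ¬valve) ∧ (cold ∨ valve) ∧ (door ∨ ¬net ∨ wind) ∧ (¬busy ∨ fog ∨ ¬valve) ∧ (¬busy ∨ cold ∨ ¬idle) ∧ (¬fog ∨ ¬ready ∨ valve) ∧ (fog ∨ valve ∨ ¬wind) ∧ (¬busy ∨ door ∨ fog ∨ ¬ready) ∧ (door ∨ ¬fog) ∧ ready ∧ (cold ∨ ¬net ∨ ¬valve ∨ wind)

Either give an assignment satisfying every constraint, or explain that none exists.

Case ready = True:
  (¬ready ∨ ¬valve) forces valve = False.
  Clause (valve) is falsified — contradiction.
Case ready = False:
  Clause (ready) is falsified — contradiction.
Both cases fail, so the formula is unsatisfiable.

Unsatisfiable — no assignment works.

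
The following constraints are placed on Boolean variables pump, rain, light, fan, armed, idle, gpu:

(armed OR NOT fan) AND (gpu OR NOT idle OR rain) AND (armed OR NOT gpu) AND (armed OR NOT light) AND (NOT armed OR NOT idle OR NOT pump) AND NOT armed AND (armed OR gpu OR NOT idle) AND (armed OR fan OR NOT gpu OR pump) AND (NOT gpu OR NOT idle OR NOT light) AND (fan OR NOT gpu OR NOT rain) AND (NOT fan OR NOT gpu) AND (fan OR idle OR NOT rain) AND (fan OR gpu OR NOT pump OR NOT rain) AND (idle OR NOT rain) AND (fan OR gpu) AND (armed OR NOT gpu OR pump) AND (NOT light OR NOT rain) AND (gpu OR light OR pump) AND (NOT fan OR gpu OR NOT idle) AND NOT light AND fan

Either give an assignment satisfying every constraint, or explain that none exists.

UNSATISFIABLE

Case fan = True:
  (armed OR NOT fan) forces armed = True.
  Clause (NOT armed) is falsified — contradiction.
Case fan = False:
  Clause (fan) is falsified — contradiction.
Both cases fail, so the formula is unsatisfiable.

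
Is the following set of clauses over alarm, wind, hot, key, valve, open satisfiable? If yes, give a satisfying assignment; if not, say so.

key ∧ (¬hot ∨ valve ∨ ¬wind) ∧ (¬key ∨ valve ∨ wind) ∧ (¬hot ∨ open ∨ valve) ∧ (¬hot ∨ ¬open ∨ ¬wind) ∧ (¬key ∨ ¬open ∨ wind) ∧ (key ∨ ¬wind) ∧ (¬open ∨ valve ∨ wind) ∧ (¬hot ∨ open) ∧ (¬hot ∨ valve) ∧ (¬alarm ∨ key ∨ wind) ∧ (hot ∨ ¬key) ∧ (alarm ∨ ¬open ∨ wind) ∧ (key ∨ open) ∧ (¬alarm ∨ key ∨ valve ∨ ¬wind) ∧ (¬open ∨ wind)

Case key = True:
  (hot ∨ ¬key) forces hot = True.
  (¬hot ∨ open) forces open = True.
  (¬hot ∨ ¬open ∨ ¬wind) forces wind = False.
  Clause (¬key ∨ ¬open ∨ wind) is falsified — contradiction.
Case key = False:
  Clause (key) is falsified — contradiction.
Both cases fail, so the formula is unsatisfiable.

Unsatisfiable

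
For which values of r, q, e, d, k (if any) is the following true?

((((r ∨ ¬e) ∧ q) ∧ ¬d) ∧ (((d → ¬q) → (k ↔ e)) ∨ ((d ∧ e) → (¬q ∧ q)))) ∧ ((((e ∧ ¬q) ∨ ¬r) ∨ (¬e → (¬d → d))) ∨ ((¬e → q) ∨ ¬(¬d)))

r = True, q = True, e = False, d = False, k = True

  (((r ∨ ¬e) ∧ q) ∧ ¬d) ∧ (((d → ¬q) → (k ↔ e)) ∨ ((d ∧ e) → (¬q ∧ q))) = True
    ((r ∨ ¬e) ∧ q) ∧ ¬d = True
      (r ∨ ¬e) ∧ q = True
        r ∨ ¬e = True
          ¬e = True
      ¬d = True
    ((d → ¬q) → (k ↔ e)) ∨ ((d ∧ e) → (¬q ∧ q)) = True
      (d → ¬q) → (k ↔ e) = False
        d → ¬q = True
          ¬q = False
        k ↔ e = False
      (d ∧ e) → (¬q ∧ q) = True
        d ∧ e = False
        ¬q ∧ q = False
          ¬q = False
  (((e ∧ ¬q) ∨ ¬r) ∨ (¬e → (¬d → d))) ∨ ((¬e → q) ∨ ¬(¬d)) = True
    ((e ∧ ¬q) ∨ ¬r) ∨ (¬e → (¬d → d)) = False
      (e ∧ ¬q) ∨ ¬r = False
        e ∧ ¬q = False
          ¬q = False
        ¬r = False
      ¬e → (¬d → d) = False
        ¬e = True
        ¬d → d = False
          ¬d = True
    (¬e → q) ∨ ¬(¬d) = True
      ¬e → q = True
        ¬e = True
      ¬(¬d) = False
        ¬d = True
Both conjuncts True, so the formula holds.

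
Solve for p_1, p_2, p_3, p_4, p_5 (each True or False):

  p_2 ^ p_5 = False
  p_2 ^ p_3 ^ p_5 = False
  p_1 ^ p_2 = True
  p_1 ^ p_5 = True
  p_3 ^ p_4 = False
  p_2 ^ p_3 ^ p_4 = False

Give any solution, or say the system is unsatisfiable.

p_1 = True; p_2 = False; p_3 = False; p_4 = False; p_5 = False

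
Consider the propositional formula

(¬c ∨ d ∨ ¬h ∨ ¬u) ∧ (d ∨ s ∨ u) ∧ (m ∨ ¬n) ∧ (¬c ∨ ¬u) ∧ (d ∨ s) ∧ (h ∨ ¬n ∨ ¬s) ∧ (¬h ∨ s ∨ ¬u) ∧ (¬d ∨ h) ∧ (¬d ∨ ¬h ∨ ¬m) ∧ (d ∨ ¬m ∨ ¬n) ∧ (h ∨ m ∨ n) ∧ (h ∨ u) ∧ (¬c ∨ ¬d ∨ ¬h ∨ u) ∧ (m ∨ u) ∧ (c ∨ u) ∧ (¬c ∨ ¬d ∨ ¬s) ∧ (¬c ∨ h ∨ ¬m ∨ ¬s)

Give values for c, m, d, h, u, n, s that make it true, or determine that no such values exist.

c=T, m=T, d=F, h=T, u=F, n=F, s=T

Set c = True.
  then (¬c ∨ ¬u) forces u = False.
  then (h ∨ u) forces h = True.
  then (¬c ∨ ¬d ∨ ¬h ∨ u) forces d = False.
  then (m ∨ u) forces m = True.
  then (d ∨ s ∨ u) forces s = True.
  then (d ∨ ¬m ∨ ¬n) forces n = False.
All clauses satisfied.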